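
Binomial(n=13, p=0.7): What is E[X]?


E[X] = n*p = 13 * 0.7 = 9.1

9.1


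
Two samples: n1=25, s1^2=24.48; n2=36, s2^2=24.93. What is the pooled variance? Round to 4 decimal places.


sp^2 = ((n1-1)*s1^2 + (n2-1)*s2^2)/(n1+n2-2)
(n1-1)*s1^2 = 24 * 24.48 = 587.52
(n2-1)*s2^2 = 35 * 24.93 = 872.55
numerator = 587.52 + 872.55 = 1460.07
n1+n2-2 = 59
sp^2 = 1460.07 / 59 = 146007/5900 ≈ 24.746949

24.7469


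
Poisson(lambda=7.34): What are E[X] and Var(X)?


E[X] = Var(X) = lambda = 7.34

7.34, 7.34


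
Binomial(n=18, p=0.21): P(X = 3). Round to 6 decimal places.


P = C(n,k) * p^k * (1-p)^(n-k)
C(18,3) = 816
p^k = 0.21^3 = 0.009261
(1-p)^(n-k) = 0.79^15 ≈ 0.02913442
P = 816 * 0.009261 * 0.02913442 ≈ 0.220168

0.220168


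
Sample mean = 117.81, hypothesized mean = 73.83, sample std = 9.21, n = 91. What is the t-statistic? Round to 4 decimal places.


t = (xbar - mu0) / (s/sqrt(n))
xbar - mu0 = 117.81 - 73.83 = 43.98
sqrt(91) ≈ 9.53939201
s/sqrt(n) = 9.21 / 9.53939201 ≈ 0.96547033
t = 43.98 / 0.96547033 ≈ 45.552927

45.5529


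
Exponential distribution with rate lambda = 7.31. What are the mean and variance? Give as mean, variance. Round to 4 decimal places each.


mean = 1/lam, var = 1/lam^2
mean = 1 / 7.31 = 100/731 ≈ 0.136799
lam^2 = 7.31^2 = 53.4361
var = 1 / 53.4361 ≈ 0.018714

0.1368, 0.0187


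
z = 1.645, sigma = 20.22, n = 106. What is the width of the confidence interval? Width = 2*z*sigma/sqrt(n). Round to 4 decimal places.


width = 2*z*sigma/sqrt(n)
2*z*sigma = 2 * 1.645 * 20.22 = 66.5238
sqrt(106) ≈ 10.295630
width = 66.5238 / 10.295630 ≈ 6.461363

6.4614


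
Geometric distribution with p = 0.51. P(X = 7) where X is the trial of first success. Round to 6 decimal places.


P = (1-p)^(k-1) * p
(1-p)^(k-1) = 0.49^6 ≈ 0.01384129
P = 0.01384129 * 0.51 ≈ 0.007059056

0.007059


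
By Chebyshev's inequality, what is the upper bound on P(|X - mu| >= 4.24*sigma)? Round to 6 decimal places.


P <= 1/k^2
k^2 = 4.24^2 = 17.9776
1/k^2 = 1 / 17.9776 ≈ 0.05562478

0.055625


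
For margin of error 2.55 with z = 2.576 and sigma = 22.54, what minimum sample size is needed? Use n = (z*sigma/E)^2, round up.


z*sigma/E = 2.576 * 22.54 / 2.55 ≈ 22.769820
(z*sigma/E)^2 ≈ 518.464685
round up: n = 519

519


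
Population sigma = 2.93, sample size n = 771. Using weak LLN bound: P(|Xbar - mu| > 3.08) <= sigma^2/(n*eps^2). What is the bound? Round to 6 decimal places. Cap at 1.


bound = min(1, sigma^2/(n*eps^2))
sigma^2 = 2.93^2 = 8.5849
n*eps^2 = 771 * 3.08^2 = 771 * 9.4864 = 7314.0144
sigma^2/(n*eps^2) = 8.5849 / 7314.0144 ≈ 0.00117376

0.001174


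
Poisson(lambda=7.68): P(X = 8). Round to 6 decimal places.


P = e^(-lam) * lam^k / k!
e^(-7.68) ≈ 0.0004619749
lam^k = 7.68^8 ≈ 12102908.786761
k! = 8! = 40320
P = 0.0004619749 * 12102908.786761 / 40320 ≈ 0.138672

0.138672


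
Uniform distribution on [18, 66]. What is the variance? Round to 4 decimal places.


Var = (b-a)^2 / 12
(b-a)^2 = (66 - 18)^2 = 2304
Var = 2304/12 = 192

192.0000


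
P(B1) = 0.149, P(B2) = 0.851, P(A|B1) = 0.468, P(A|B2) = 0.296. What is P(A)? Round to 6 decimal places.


P(A) = P(A|B1)*P(B1) + P(A|B2)*P(B2)
P(A|B1)*P(B1) = 0.468 * 0.149 = 0.069732
P(A|B2)*P(B2) = 0.296 * 0.851 = 0.251896
P(A) = 0.069732 + 0.251896 = 0.321628

0.321628


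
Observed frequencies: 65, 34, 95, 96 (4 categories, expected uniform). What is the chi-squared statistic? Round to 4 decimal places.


chi2 = sum((O-E)^2/E), E = total/4
total = 290, E = 290/4 = 72.5
(65 - 72.5)^2 / 72.5 = 56.25 / 72.5 = 45/58 ≈ 0.775862
(34 - 72.5)^2 / 72.5 = 1482.25 / 72.5 = 5929/290 ≈ 20.444828
(95 - 72.5)^2 / 72.5 = 506.25 / 72.5 = 405/58 ≈ 6.982759
(96 - 72.5)^2 / 72.5 = 552.25 / 72.5 = 2209/290 ≈ 7.617241
chi2 = 5194/145 ≈ 35.820690

35.8207


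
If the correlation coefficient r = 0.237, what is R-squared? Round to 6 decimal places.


R^2 = r^2 = (0.237)^2 = 0.056169

0.056169


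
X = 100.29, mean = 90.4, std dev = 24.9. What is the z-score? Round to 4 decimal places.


z = (X - mu) / sigma
X - mu = 100.29 - 90.4 = 9.89
z = 9.89 / 24.9 = 989/2490 ≈ 0.397189

0.3972


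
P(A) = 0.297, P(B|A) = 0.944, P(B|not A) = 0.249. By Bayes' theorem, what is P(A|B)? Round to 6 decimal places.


P(A|B) = P(B|A)*P(A) / P(B), P(B) = P(B|A)*P(A) + P(B|not A)*P(not A)
P(B|A)*P(A) = 0.944 * 0.297 = 0.280368
P(B|not A)*P(not A) = 0.249 * 0.703 = 0.175047
P(B) = 0.280368 + 0.175047 = 0.455415
P(A|B) = 0.280368 / 0.455415 ≈ 0.61563190

0.615632


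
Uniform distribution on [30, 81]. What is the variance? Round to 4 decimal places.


Var = (b-a)^2 / 12
(b-a)^2 = (81 - 30)^2 = 2601
Var = 2601/12 = 216.75

216.7500


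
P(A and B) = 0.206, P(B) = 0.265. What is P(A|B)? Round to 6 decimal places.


P(A|B) = P(A and B) / P(B) = 0.206 / 0.265 = 206/265 ≈ 0.77735849

0.777358


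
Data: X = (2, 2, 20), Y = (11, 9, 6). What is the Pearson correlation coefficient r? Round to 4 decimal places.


r = sum((xi-xbar)(yi-ybar)) / sqrt(sum((xi-xbar)^2) * sum((yi-ybar)^2))
n = 3, xbar = 24/3 = 8, ybar = 26/3 ≈ 8.666667
Sxy = sum((xi-xbar)(yi-ybar)) = -48
Sxx = sum((xi-xbar)^2) = 216
Syy = sum((yi-ybar)^2) = 38/3 ≈ 12.666667
sqrt(Sxx*Syy) ≈ 52.306787
r = Sxy / sqrt(Sxx*Syy) = -48 / 52.306787 ≈ -0.917663

-0.9177


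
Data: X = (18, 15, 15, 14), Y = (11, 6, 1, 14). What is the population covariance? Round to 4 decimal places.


Cov = (1/n)*sum((xi-xbar)(yi-ybar))
n = 4, xbar = 62/4 = 15.5, ybar = 32/4 = 8
sum((xi-xbar)(yi-ybar)) = 3
Cov = 3 / 4 = 0.75

0.7500


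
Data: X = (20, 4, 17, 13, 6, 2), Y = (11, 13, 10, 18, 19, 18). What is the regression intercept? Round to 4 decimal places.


a = ybar - b*xbar, where b = sum((xi-xbar)(yi-ybar)) / sum((xi-xbar)^2)
n = 6, xbar = 62/6 = 31/3 ≈ 10.333333, ybar = 89/6 ≈ 14.833333
Sxy = sum((xi-xbar)(yi-ybar)) = -281/3 ≈ -93.666667
Sxx = sum((xi-xbar)^2) = 820/3 ≈ 273.333333
b = Sxy / Sxx = -281/820 ≈ -0.342683
a = 14.833333 - (-0.342683) * 10.333333 = 15067/820 ≈ 18.374390

18.3744


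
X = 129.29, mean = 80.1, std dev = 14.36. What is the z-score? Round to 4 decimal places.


z = (X - mu) / sigma
X - mu = 129.29 - 80.1 = 49.19
z = 49.19 / 14.36 = 4919/1436 ≈ 3.425487

3.4255


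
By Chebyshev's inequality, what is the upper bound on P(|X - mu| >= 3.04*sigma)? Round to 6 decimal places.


P <= 1/k^2
k^2 = 3.04^2 = 9.2416
1/k^2 = 1 / 9.2416 = 625/5776 ≈ 0.10820637

0.108206


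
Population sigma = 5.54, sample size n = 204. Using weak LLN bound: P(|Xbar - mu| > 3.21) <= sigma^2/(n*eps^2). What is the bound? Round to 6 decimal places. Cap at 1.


bound = min(1, sigma^2/(n*eps^2))
sigma^2 = 5.54^2 = 30.6916
n*eps^2 = 204 * 3.21^2 = 204 * 10.3041 = 2102.0364
sigma^2/(n*eps^2) = 30.6916 / 2102.0364 ≈ 0.01460089

0.014601


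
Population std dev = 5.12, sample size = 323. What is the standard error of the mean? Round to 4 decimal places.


SE = sigma / sqrt(n)
sqrt(323) ≈ 17.972201
SE = 5.12 / 17.972201 ≈ 0.284884

0.2849


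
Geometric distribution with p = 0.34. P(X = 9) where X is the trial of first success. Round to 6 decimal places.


P = (1-p)^(k-1) * p
(1-p)^(k-1) = 0.66^8 ≈ 0.03600406
P = 0.03600406 * 0.34 ≈ 0.01224138

0.012241


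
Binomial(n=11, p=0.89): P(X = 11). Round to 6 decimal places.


P = C(n,k) * p^k * (1-p)^(n-k)
C(11,11) = 1
p^k = 0.89^11 ≈ 0.2775173
(1-p)^(n-k) = 0.11^0 = 1
P = 1 * 0.2775173 * 1 ≈ 0.277517

0.277517


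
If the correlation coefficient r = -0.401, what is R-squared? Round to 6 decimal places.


R^2 = r^2 = (-0.401)^2 = 0.160801

0.160801


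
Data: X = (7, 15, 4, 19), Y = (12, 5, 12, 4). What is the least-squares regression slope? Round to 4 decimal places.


b = sum((xi-xbar)(yi-ybar)) / sum((xi-xbar)^2)
n = 4, xbar = 45/4 = 11.25, ybar = 33/4 = 8.25
Sxy = sum((xi-xbar)(yi-ybar)) = -88.25
Sxx = sum((xi-xbar)^2) = 144.75
b = Sxy / Sxx = -353/579 ≈ -0.609672

-0.6097


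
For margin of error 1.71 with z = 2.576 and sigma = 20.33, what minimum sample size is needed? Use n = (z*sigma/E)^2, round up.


z*sigma/E = 2.576 * 20.33 / 1.71 = 34454/1125 ≈ 30.625778
(z*sigma/E)^2 ≈ 937.938264
round up: n = 938

938


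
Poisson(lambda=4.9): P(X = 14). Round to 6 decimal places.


P = e^(-lam) * lam^k / k!
e^(-4.9) ≈ 0.007446583
lam^k = 4.9^14 ≈ 4599865365.447400
k! = 14! = 87178291200
P = 0.007446583 * 4599865365.447400 / 87178291200 ≈ 0.000393

0.000393


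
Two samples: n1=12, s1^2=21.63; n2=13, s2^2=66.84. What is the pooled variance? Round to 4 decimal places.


sp^2 = ((n1-1)*s1^2 + (n2-1)*s2^2)/(n1+n2-2)
(n1-1)*s1^2 = 11 * 21.63 = 237.93
(n2-1)*s2^2 = 12 * 66.84 = 802.08
numerator = 237.93 + 802.08 = 1040.01
n1+n2-2 = 23
sp^2 = 1040.01 / 23 = 104001/2300 ≈ 45.217826

45.2178


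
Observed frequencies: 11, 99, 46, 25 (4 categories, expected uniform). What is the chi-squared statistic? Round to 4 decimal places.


chi2 = sum((O-E)^2/E), E = total/4
total = 181, E = 181/4 = 45.25
(11 - 45.25)^2 / 45.25 = 1173.0625 / 45.25 = 18769/724 ≈ 25.924033
(99 - 45.25)^2 / 45.25 = 2889.0625 / 45.25 = 46225/724 ≈ 63.846685
(46 - 45.25)^2 / 45.25 = 0.5625 / 45.25 = 9/724 ≈ 0.012431
(25 - 45.25)^2 / 45.25 = 410.0625 / 45.25 = 6561/724 ≈ 9.062155
chi2 = 17891/181 ≈ 98.845304

98.8453


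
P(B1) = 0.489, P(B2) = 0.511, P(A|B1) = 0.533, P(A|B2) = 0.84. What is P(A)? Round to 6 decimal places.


P(A) = P(A|B1)*P(B1) + P(A|B2)*P(B2)
P(A|B1)*P(B1) = 0.533 * 0.489 = 0.260637
P(A|B2)*P(B2) = 0.84 * 0.511 = 0.42924
P(A) = 0.260637 + 0.42924 = 0.689877

0.689877


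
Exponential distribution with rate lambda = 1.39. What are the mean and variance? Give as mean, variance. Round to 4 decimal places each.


mean = 1/lam, var = 1/lam^2
mean = 1 / 1.39 = 100/139 ≈ 0.719424
lam^2 = 1.39^2 = 1.9321
var = 1 / 1.9321 ≈ 0.517572

0.7194, 0.5176


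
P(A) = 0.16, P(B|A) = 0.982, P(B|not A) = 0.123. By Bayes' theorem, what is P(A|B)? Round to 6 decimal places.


P(A|B) = P(B|A)*P(A) / P(B), P(B) = P(B|A)*P(A) + P(B|not A)*P(not A)
P(B|A)*P(A) = 0.982 * 0.16 = 0.15712
P(B|not A)*P(not A) = 0.123 * 0.84 = 0.10332
P(B) = 0.15712 + 0.10332 = 0.26044
P(A|B) = 0.15712 / 0.26044 = 3928/6511 ≈ 0.60328675

0.603287


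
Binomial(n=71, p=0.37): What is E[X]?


E[X] = n*p = 71 * 0.37 = 26.27

26.27


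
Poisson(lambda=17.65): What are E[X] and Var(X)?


E[X] = Var(X) = lambda = 17.65

17.65, 17.65


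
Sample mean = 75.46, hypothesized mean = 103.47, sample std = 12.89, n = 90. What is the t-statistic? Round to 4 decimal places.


t = (xbar - mu0) / (s/sqrt(n))
xbar - mu0 = 75.46 - 103.47 = -28.01
sqrt(90) ≈ 9.48683298
s/sqrt(n) = 12.89 / 9.48683298 ≈ 1.35872530
t = -28.01 / 1.35872530 ≈ -20.614910

-20.6149


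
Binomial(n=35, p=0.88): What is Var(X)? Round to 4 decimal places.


Var = n*p*(1-p) = 35 * 0.88 * 0.12 = 3.696

3.6960


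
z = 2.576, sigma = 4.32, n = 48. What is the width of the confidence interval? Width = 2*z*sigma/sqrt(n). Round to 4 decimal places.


width = 2*z*sigma/sqrt(n)
2*z*sigma = 2 * 2.576 * 4.32 = 22.25664
sqrt(48) ≈ 6.928203
width = 22.25664 / 6.928203 ≈ 3.212469

3.2125


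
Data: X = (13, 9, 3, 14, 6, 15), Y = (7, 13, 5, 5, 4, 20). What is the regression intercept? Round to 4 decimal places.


a = ybar - b*xbar, where b = sum((xi-xbar)(yi-ybar)) / sum((xi-xbar)^2)
n = 6, xbar = 60/6 = 10, ybar = 54/6 = 9
Sxy = sum((xi-xbar)(yi-ybar)) = 77
Sxx = sum((xi-xbar)^2) = 116
b = Sxy / Sxx = 77/116 ≈ 0.663793
a = 9 - 0.663793 * 10 = 137/58 ≈ 2.362069

2.3621


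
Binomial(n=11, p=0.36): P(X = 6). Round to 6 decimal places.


P = C(n,k) * p^k * (1-p)^(n-k)
C(11,6) = 462
p^k = 0.36^6 ≈ 0.002176782
(1-p)^(n-k) = 0.64^5 ≈ 0.1073742
P = 462 * 0.002176782 * 0.1073742 ≈ 0.107983

0.107983


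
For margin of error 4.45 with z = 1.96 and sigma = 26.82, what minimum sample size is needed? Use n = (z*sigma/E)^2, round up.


z*sigma/E = 1.96 * 26.82 / 4.45 ≈ 11.812854
(z*sigma/E)^2 ≈ 139.543518
round up: n = 140

140


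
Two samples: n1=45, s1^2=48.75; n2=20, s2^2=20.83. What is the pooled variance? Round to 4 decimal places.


sp^2 = ((n1-1)*s1^2 + (n2-1)*s2^2)/(n1+n2-2)
(n1-1)*s1^2 = 44 * 48.75 = 2145
(n2-1)*s2^2 = 19 * 20.83 = 395.77
numerator = 2145 + 395.77 = 2540.77
n1+n2-2 = 63
sp^2 = 2540.77 / 63 = 254077/6300 ≈ 40.329683

40.3297


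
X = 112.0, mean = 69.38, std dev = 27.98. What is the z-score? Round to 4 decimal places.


z = (X - mu) / sigma
X - mu = 112.0 - 69.38 = 42.62
z = 42.62 / 27.98 = 2131/1399 ≈ 1.523231

1.5232


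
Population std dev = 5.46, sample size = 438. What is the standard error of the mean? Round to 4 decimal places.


SE = sigma / sqrt(n)
sqrt(438) ≈ 20.928450
SE = 5.46 / 20.928450 ≈ 0.260889

0.2609


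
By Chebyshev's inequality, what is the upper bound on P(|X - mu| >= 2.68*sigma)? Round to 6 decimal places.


P <= 1/k^2
k^2 = 2.68^2 = 7.1824
1/k^2 = 1 / 7.1824 = 625/4489 ≈ 0.13922923

0.139229


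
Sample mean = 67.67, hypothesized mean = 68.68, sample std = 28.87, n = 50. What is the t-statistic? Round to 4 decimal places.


t = (xbar - mu0) / (s/sqrt(n))
xbar - mu0 = 67.67 - 68.68 = -1.01
sqrt(50) ≈ 7.07106781
s/sqrt(n) = 28.87 / 7.07106781 ≈ 4.08283455
t = -1.01 / 4.08283455 ≈ -0.247377

-0.2474


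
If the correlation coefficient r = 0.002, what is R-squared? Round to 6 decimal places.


R^2 = r^2 = (0.002)^2 = 0.000004

0.000004


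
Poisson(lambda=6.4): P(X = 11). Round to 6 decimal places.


P = e^(-lam) * lam^k / k!
e^(-6.4) ≈ 0.001661557
lam^k = 6.4^11 ≈ 737869762.948382
k! = 11! = 39916800
P = 0.001661557 * 737869762.948382 / 39916800 ≈ 0.030714

0.030714


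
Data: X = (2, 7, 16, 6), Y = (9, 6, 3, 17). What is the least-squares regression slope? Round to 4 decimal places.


b = sum((xi-xbar)(yi-ybar)) / sum((xi-xbar)^2)
n = 4, xbar = 31/4 = 7.75, ybar = 35/4 = 8.75
Sxy = sum((xi-xbar)(yi-ybar)) = -61.25
Sxx = sum((xi-xbar)^2) = 104.75
b = Sxy / Sxx = -245/419 ≈ -0.584726

-0.5847


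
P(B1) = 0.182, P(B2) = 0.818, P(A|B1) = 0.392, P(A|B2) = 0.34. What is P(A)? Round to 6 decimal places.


P(A) = P(A|B1)*P(B1) + P(A|B2)*P(B2)
P(A|B1)*P(B1) = 0.392 * 0.182 = 0.071344
P(A|B2)*P(B2) = 0.34 * 0.818 = 0.27812
P(A) = 0.071344 + 0.27812 = 0.349464

0.349464


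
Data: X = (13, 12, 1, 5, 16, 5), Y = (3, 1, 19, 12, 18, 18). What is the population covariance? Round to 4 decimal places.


Cov = (1/n)*sum((xi-xbar)(yi-ybar))
n = 6, xbar = 52/6 = 26/3 ≈ 8.666667, ybar = 71/6 ≈ 11.833333
sum((xi-xbar)(yi-ybar)) = -322/3 ≈ -107.333333
Cov = -107.333333 / 6 = -161/9 ≈ -17.888889

-17.8889


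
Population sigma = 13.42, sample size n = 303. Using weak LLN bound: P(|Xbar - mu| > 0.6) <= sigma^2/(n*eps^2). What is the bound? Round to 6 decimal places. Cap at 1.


bound = min(1, sigma^2/(n*eps^2))
sigma^2 = 13.42^2 = 180.0964
n*eps^2 = 303 * 0.6^2 = 303 * 0.36 = 109.08
sigma^2/(n*eps^2) = 180.0964 / 109.08 ≈ 1.65104877
this exceeds 1, so the bound is capped at 1

1.000000


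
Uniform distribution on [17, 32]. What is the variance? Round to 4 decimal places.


Var = (b-a)^2 / 12
(b-a)^2 = (32 - 17)^2 = 225
Var = 225/12 = 18.75

18.7500


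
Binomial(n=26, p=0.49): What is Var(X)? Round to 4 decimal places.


Var = n*p*(1-p) = 26 * 0.49 * 0.51 = 6.4974

6.4974


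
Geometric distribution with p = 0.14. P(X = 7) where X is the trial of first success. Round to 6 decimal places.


P = (1-p)^(k-1) * p
(1-p)^(k-1) = 0.86^6 ≈ 0.4045672
P = 0.4045672 * 0.14 ≈ 0.05663941

0.056639


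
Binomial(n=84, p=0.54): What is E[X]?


E[X] = n*p = 84 * 0.54 = 45.36

45.36


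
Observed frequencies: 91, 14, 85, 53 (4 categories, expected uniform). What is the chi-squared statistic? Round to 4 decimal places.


chi2 = sum((O-E)^2/E), E = total/4
total = 243, E = 243/4 = 60.75
(91 - 60.75)^2 / 60.75 = 915.0625 / 60.75 = 14641/972 ≈ 15.062757
(14 - 60.75)^2 / 60.75 = 2185.5625 / 60.75 = 34969/972 ≈ 35.976337
(85 - 60.75)^2 / 60.75 = 588.0625 / 60.75 = 9409/972 ≈ 9.680041
(53 - 60.75)^2 / 60.75 = 60.0625 / 60.75 = 961/972 ≈ 0.988683
chi2 = 14995/243 ≈ 61.707819

61.7078


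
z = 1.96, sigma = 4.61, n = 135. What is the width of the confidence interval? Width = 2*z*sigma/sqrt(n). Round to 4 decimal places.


width = 2*z*sigma/sqrt(n)
2*z*sigma = 2 * 1.96 * 4.61 = 18.0712
sqrt(135) ≈ 11.618950
width = 18.0712 / 11.618950 ≈ 1.555321

1.5553


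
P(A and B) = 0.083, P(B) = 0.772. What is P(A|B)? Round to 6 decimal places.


P(A|B) = P(A and B) / P(B) = 0.083 / 0.772 = 83/772 ≈ 0.10751295

0.107513


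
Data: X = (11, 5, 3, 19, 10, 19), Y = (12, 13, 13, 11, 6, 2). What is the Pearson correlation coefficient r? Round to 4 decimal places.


r = sum((xi-xbar)(yi-ybar)) / sqrt(sum((xi-xbar)^2) * sum((yi-ybar)^2))
n = 6, xbar = 67/6 ≈ 11.166667, ybar = 57/6 = 9.5
Sxy = sum((xi-xbar)(yi-ybar)) = -93.5
Sxx = sum((xi-xbar)^2) = 1373/6 ≈ 228.833333
Syy = sum((yi-ybar)^2) = 101.5
sqrt(Sxx*Syy) ≈ 152.402701
r = Sxy / sqrt(Sxx*Syy) = -93.5 / 152.402701 ≈ -0.613506

-0.6135


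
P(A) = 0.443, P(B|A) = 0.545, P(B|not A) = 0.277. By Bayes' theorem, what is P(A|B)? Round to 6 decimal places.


P(A|B) = P(B|A)*P(A) / P(B), P(B) = P(B|A)*P(A) + P(B|not A)*P(not A)
P(B|A)*P(A) = 0.545 * 0.443 = 0.241435
P(B|not A)*P(not A) = 0.277 * 0.557 = 0.154289
P(B) = 0.241435 + 0.154289 = 0.395724
P(A|B) = 0.241435 / 0.395724 ≈ 0.61010957

0.610110


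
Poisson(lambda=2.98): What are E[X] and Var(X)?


E[X] = Var(X) = lambda = 2.98

2.98, 2.98


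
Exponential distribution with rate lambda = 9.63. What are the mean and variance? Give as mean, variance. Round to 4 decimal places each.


mean = 1/lam, var = 1/lam^2
mean = 1 / 9.63 = 100/963 ≈ 0.103842
lam^2 = 9.63^2 = 92.7369
var = 1 / 92.7369 ≈ 0.010783

0.1038, 0.0108


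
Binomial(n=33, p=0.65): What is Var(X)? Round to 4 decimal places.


Var = n*p*(1-p) = 33 * 0.65 * 0.35 = 7.5075

7.5075


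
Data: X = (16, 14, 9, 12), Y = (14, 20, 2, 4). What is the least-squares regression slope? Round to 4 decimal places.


b = sum((xi-xbar)(yi-ybar)) / sum((xi-xbar)^2)
n = 4, xbar = 51/4 = 12.75, ybar = 40/4 = 10
Sxy = sum((xi-xbar)(yi-ybar)) = 60
Sxx = sum((xi-xbar)^2) = 26.75
b = Sxy / Sxx = 240/107 ≈ 2.242991

2.2430


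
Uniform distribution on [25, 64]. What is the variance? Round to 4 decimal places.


Var = (b-a)^2 / 12
(b-a)^2 = (64 - 25)^2 = 1521
Var = 1521/12 = 126.75

126.7500


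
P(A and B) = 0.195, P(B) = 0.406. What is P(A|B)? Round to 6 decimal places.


P(A|B) = P(A and B) / P(B) = 0.195 / 0.406 = 195/406 ≈ 0.48029557

0.480296


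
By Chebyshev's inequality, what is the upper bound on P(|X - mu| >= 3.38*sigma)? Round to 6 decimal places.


P <= 1/k^2
k^2 = 3.38^2 = 11.4244
1/k^2 = 1 / 11.4244 ≈ 0.08753195

0.087532


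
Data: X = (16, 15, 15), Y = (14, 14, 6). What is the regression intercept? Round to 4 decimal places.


a = ybar - b*xbar, where b = sum((xi-xbar)(yi-ybar)) / sum((xi-xbar)^2)
n = 3, xbar = 46/3 ≈ 15.333333, ybar = 34/3 ≈ 11.333333
Sxy = sum((xi-xbar)(yi-ybar)) = 8/3 ≈ 2.666667
Sxx = sum((xi-xbar)^2) = 2/3 ≈ 0.666667
b = Sxy / Sxx = 4
a = 11.333333 - 4 * 15.333333 = -50

-50.0000


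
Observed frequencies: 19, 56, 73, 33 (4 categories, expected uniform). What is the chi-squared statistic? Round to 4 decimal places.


chi2 = sum((O-E)^2/E), E = total/4
total = 181, E = 181/4 = 45.25
(19 - 45.25)^2 / 45.25 = 689.0625 / 45.25 = 11025/724 ≈ 15.227901
(56 - 45.25)^2 / 45.25 = 115.5625 / 45.25 = 1849/724 ≈ 2.553867
(73 - 45.25)^2 / 45.25 = 770.0625 / 45.25 = 12321/724 ≈ 17.017956
(33 - 45.25)^2 / 45.25 = 150.0625 / 45.25 = 2401/724 ≈ 3.316298
chi2 = 6899/181 ≈ 38.116022

38.1160


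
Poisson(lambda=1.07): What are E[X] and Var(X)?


E[X] = Var(X) = lambda = 1.07

1.07, 1.07


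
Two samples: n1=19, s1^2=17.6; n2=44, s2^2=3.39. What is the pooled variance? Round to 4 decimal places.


sp^2 = ((n1-1)*s1^2 + (n2-1)*s2^2)/(n1+n2-2)
(n1-1)*s1^2 = 18 * 17.6 = 316.8
(n2-1)*s2^2 = 43 * 3.39 = 145.77
numerator = 316.8 + 145.77 = 462.57
n1+n2-2 = 61
sp^2 = 462.57 / 61 = 46257/6100 ≈ 7.583115

7.5831


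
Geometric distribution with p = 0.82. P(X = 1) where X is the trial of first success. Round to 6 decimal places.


P = (1-p)^(k-1) * p
(1-p)^(k-1) = 0.18^0 = 1
P = 1 * 0.82 = 0.82

0.820000


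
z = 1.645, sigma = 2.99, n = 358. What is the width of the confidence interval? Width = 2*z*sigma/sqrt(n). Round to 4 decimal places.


width = 2*z*sigma/sqrt(n)
2*z*sigma = 2 * 1.645 * 2.99 = 9.8371
sqrt(358) ≈ 18.920888
width = 9.8371 / 18.920888 ≈ 0.519907

0.5199


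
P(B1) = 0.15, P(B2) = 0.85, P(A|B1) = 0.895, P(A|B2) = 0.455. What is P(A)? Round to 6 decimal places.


P(A) = P(A|B1)*P(B1) + P(A|B2)*P(B2)
P(A|B1)*P(B1) = 0.895 * 0.15 = 0.13425
P(A|B2)*P(B2) = 0.455 * 0.85 = 0.38675
P(A) = 0.13425 + 0.38675 = 0.521

0.521000


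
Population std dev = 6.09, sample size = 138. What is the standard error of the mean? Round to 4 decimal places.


SE = sigma / sqrt(n)
sqrt(138) ≈ 11.747340
SE = 6.09 / 11.747340 ≈ 0.518415

0.5184


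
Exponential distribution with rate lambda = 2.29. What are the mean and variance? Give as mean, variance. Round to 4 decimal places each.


mean = 1/lam, var = 1/lam^2
mean = 1 / 2.29 = 100/229 ≈ 0.436681
lam^2 = 2.29^2 = 5.2441
var = 1 / 5.2441 ≈ 0.190690

0.4367, 0.1907


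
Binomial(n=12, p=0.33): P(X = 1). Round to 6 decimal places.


P = C(n,k) * p^k * (1-p)^(n-k)
C(12,1) = 12
p^k = 0.33^1 = 0.33
(1-p)^(n-k) = 0.67^11 ≈ 0.01221301
P = 12 * 0.33 * 0.01221301 ≈ 0.048364

0.048364


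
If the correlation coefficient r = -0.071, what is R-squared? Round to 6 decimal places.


R^2 = r^2 = (-0.071)^2 = 0.005041

0.005041


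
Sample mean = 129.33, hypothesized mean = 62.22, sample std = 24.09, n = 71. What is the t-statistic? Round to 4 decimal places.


t = (xbar - mu0) / (s/sqrt(n))
xbar - mu0 = 129.33 - 62.22 = 67.11
sqrt(71) ≈ 8.42614977
s/sqrt(n) = 24.09 / 8.42614977 ≈ 2.85895701
t = 67.11 / 2.85895701 ≈ 23.473595

23.4736


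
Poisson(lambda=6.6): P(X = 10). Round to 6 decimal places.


P = e^(-lam) * lam^k / k!
e^(-6.6) ≈ 0.001360368
lam^k = 6.6^10 ≈ 156833688.091080
k! = 10! = 3628800
P = 0.001360368 * 156833688.091080 / 3628800 ≈ 0.058794

0.058794


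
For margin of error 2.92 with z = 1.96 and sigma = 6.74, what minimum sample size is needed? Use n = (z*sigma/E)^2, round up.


z*sigma/E = 1.96 * 6.74 / 2.92 = 16513/3650 ≈ 4.524110
(z*sigma/E)^2 ≈ 20.467568
round up: n = 21

21


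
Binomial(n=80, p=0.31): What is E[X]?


E[X] = n*p = 80 * 0.31 = 24.8

24.8


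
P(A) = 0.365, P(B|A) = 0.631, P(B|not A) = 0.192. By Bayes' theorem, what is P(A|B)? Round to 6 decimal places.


P(A|B) = P(B|A)*P(A) / P(B), P(B) = P(B|A)*P(A) + P(B|not A)*P(not A)
P(B|A)*P(A) = 0.631 * 0.365 = 0.230315
P(B|not A)*P(not A) = 0.192 * 0.635 = 0.12192
P(B) = 0.230315 + 0.12192 = 0.352235
P(A|B) = 0.230315 / 0.352235 ≈ 0.65386745

0.653867


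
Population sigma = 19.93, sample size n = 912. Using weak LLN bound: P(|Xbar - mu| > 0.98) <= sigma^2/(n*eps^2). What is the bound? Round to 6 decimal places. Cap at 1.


bound = min(1, sigma^2/(n*eps^2))
sigma^2 = 19.93^2 = 397.2049
n*eps^2 = 912 * 0.98^2 = 912 * 0.9604 = 875.8848
sigma^2/(n*eps^2) = 397.2049 / 875.8848 ≈ 0.45348989

0.453490


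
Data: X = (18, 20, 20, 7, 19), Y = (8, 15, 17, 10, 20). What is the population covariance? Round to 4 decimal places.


Cov = (1/n)*sum((xi-xbar)(yi-ybar))
n = 5, xbar = 84/5 = 16.8, ybar = 70/5 = 14
sum((xi-xbar)(yi-ybar)) = 58
Cov = 58 / 5 = 11.6

11.6000


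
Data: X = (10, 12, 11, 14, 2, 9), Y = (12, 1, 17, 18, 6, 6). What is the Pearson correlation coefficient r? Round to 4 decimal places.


r = sum((xi-xbar)(yi-ybar)) / sqrt(sum((xi-xbar)^2) * sum((yi-ybar)^2))
n = 6, xbar = 58/6 = 29/3 ≈ 9.666667, ybar = 60/6 = 10
Sxy = sum((xi-xbar)(yi-ybar)) = 57
Sxx = sum((xi-xbar)^2) = 256/3 ≈ 85.333333
Syy = sum((yi-ybar)^2) = 230
sqrt(Sxx*Syy) ≈ 140.095206
r = Sxy / sqrt(Sxx*Syy) = 57 / 140.095206 ≈ 0.406866

0.4069


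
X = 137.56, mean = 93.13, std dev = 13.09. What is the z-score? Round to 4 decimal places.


z = (X - mu) / sigma
X - mu = 137.56 - 93.13 = 44.43
z = 44.43 / 13.09 = 4443/1309 ≈ 3.394194

3.3942


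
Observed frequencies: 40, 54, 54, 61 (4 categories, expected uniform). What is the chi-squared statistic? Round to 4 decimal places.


chi2 = sum((O-E)^2/E), E = total/4
total = 209, E = 209/4 = 52.25
(40 - 52.25)^2 / 52.25 = 150.0625 / 52.25 = 2401/836 ≈ 2.872010
(54 - 52.25)^2 / 52.25 = 3.0625 / 52.25 = 49/836 ≈ 0.058612
(54 - 52.25)^2 / 52.25 = 3.0625 / 52.25 = 49/836 ≈ 0.058612
(61 - 52.25)^2 / 52.25 = 76.5625 / 52.25 = 1225/836 ≈ 1.465311
chi2 = 49/11 ≈ 4.454545

4.4545


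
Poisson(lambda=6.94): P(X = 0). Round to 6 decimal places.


P = e^(-lam) * lam^k / k!
e^(-6.94) ≈ 0.0009682696
lam^k = 6.94^0 = 1
k! = 0! = 1
P = 0.0009682696 * 1 / 1 ≈ 0.000968

0.000968


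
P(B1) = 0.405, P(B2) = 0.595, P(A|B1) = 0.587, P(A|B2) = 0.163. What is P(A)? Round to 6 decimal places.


P(A) = P(A|B1)*P(B1) + P(A|B2)*P(B2)
P(A|B1)*P(B1) = 0.587 * 0.405 = 0.237735
P(A|B2)*P(B2) = 0.163 * 0.595 = 0.096985
P(A) = 0.237735 + 0.096985 = 0.33472

0.334720


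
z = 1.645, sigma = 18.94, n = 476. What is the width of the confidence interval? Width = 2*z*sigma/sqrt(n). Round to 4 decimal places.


width = 2*z*sigma/sqrt(n)
2*z*sigma = 2 * 1.645 * 18.94 = 62.3126
sqrt(476) ≈ 21.817424
width = 62.3126 / 21.817424 ≈ 2.856093

2.8561


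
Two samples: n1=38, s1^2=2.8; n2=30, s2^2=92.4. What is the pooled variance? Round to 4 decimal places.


sp^2 = ((n1-1)*s1^2 + (n2-1)*s2^2)/(n1+n2-2)
(n1-1)*s1^2 = 37 * 2.8 = 103.6
(n2-1)*s2^2 = 29 * 92.4 = 2679.6
numerator = 103.6 + 2679.6 = 2783.2
n1+n2-2 = 66
sp^2 = 2783.2 / 66 = 6958/165 ≈ 42.169697

42.1697


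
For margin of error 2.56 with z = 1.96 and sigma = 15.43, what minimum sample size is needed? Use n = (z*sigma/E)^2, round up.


z*sigma/E = 1.96 * 15.43 / 2.56 = 75607/6400 ≈ 11.813594
(z*sigma/E)^2 ≈ 139.560997
round up: n = 140

140


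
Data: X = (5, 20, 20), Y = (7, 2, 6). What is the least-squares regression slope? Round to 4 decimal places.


b = sum((xi-xbar)(yi-ybar)) / sum((xi-xbar)^2)
n = 3, xbar = 45/3 = 15, ybar = 15/3 = 5
Sxy = sum((xi-xbar)(yi-ybar)) = -30
Sxx = sum((xi-xbar)^2) = 150
b = Sxy / Sxx = -0.2

-0.2000


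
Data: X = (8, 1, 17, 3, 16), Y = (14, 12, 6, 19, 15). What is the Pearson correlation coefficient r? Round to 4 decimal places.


r = sum((xi-xbar)(yi-ybar)) / sqrt(sum((xi-xbar)^2) * sum((yi-ybar)^2))
n = 5, xbar = 45/5 = 9, ybar = 66/5 = 13.2
Sxy = sum((xi-xbar)(yi-ybar)) = -71
Sxx = sum((xi-xbar)^2) = 214
Syy = sum((yi-ybar)^2) = 90.8
sqrt(Sxx*Syy) ≈ 139.395839
r = Sxy / sqrt(Sxx*Syy) = -71 / 139.395839 ≈ -0.509341

-0.5093


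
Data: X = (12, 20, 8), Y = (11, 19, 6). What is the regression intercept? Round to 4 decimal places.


a = ybar - b*xbar, where b = sum((xi-xbar)(yi-ybar)) / sum((xi-xbar)^2)
n = 3, xbar = 40/3 ≈ 13.333333, ybar = 36/3 = 12
Sxy = sum((xi-xbar)(yi-ybar)) = 80
Sxx = sum((xi-xbar)^2) = 224/3 ≈ 74.666667
b = Sxy / Sxx = 15/14 ≈ 1.071429
a = 12 - 1.071429 * 13.333333 = -16/7 ≈ -2.285714

-2.2857


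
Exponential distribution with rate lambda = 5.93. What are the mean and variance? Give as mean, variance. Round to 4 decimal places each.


mean = 1/lam, var = 1/lam^2
mean = 1 / 5.93 = 100/593 ≈ 0.168634
lam^2 = 5.93^2 = 35.1649
var = 1 / 35.1649 ≈ 0.028437

0.1686, 0.0284


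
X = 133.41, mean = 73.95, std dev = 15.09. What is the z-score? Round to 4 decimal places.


z = (X - mu) / sigma
X - mu = 133.41 - 73.95 = 59.46
z = 59.46 / 15.09 = 1982/503 ≈ 3.940358

3.9404


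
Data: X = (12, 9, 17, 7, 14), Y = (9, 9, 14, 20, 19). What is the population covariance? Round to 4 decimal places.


Cov = (1/n)*sum((xi-xbar)(yi-ybar))
n = 5, xbar = 59/5 = 11.8, ybar = 71/5 = 14.2
sum((xi-xbar)(yi-ybar)) = -4.8
Cov = -4.8 / 5 = -0.96

-0.9600


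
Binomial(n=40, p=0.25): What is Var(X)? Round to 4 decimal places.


Var = n*p*(1-p) = 40 * 0.25 * 0.75 = 7.5

7.5000


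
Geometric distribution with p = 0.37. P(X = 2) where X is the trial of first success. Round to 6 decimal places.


P = (1-p)^(k-1) * p
(1-p)^(k-1) = 0.63^1 = 0.63
P = 0.63 * 0.37 = 0.2331

0.233100


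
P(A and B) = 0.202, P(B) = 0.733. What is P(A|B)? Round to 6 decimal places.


P(A|B) = P(A and B) / P(B) = 0.202 / 0.733 = 202/733 ≈ 0.27557981

0.275580


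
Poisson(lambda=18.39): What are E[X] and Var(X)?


E[X] = Var(X) = lambda = 18.39

18.39, 18.39


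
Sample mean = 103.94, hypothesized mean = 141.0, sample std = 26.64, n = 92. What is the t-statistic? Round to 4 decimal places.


t = (xbar - mu0) / (s/sqrt(n))
xbar - mu0 = 103.94 - 141.0 = -37.06
sqrt(92) ≈ 9.59166305
s/sqrt(n) = 26.64 / 9.59166305 ≈ 2.77741200
t = -37.06 / 2.77741200 ≈ -13.343357

-13.3434


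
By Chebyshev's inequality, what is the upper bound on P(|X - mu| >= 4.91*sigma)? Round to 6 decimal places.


P <= 1/k^2
k^2 = 4.91^2 = 24.1081
1/k^2 = 1 / 24.1081 ≈ 0.04147983

0.041480


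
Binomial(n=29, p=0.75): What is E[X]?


E[X] = n*p = 29 * 0.75 = 21.75

21.75


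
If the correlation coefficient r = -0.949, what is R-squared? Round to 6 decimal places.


R^2 = r^2 = (-0.949)^2 = 0.900601

0.900601


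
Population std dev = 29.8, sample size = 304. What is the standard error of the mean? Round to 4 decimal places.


SE = sigma / sqrt(n)
sqrt(304) ≈ 17.435596
SE = 29.8 / 17.435596 ≈ 1.709147

1.7091


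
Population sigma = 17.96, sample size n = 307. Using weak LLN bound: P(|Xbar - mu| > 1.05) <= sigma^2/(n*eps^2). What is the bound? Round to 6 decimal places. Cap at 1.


bound = min(1, sigma^2/(n*eps^2))
sigma^2 = 17.96^2 = 322.5616
n*eps^2 = 307 * 1.05^2 = 307 * 1.1025 = 338.4675
sigma^2/(n*eps^2) = 322.5616 / 338.4675 ≈ 0.95300612

0.953006


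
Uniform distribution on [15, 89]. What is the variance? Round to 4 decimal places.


Var = (b-a)^2 / 12
(b-a)^2 = (89 - 15)^2 = 5476
Var = 5476/12 ≈ 456.333333

456.3333


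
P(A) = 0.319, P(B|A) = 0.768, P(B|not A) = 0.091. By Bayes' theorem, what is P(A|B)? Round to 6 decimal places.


P(A|B) = P(B|A)*P(A) / P(B), P(B) = P(B|A)*P(A) + P(B|not A)*P(not A)
P(B|A)*P(A) = 0.768 * 0.319 = 0.244992
P(B|not A)*P(not A) = 0.091 * 0.681 = 0.061971
P(B) = 0.244992 + 0.061971 = 0.306963
P(A|B) = 0.244992 / 0.306963 ≈ 0.79811573

0.798116


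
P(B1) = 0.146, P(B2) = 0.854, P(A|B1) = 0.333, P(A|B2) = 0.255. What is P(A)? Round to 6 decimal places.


P(A) = P(A|B1)*P(B1) + P(A|B2)*P(B2)
P(A|B1)*P(B1) = 0.333 * 0.146 = 0.048618
P(A|B2)*P(B2) = 0.255 * 0.854 = 0.21777
P(A) = 0.048618 + 0.21777 = 0.266388

0.266388


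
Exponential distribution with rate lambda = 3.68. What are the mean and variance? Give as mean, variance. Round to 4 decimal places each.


mean = 1/lam, var = 1/lam^2
mean = 1 / 3.68 = 25/92 ≈ 0.271739
lam^2 = 3.68^2 = 13.5424
var = 1 / 13.5424 = 625/8464 ≈ 0.073842

0.2717, 0.0738


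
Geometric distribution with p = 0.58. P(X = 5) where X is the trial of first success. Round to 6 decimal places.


P = (1-p)^(k-1) * p
(1-p)^(k-1) = 0.42^4 = 0.03111696
P = 0.03111696 * 0.58 ≈ 0.01804784

0.018048


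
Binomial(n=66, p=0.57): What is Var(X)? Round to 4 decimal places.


Var = n*p*(1-p) = 66 * 0.57 * 0.43 = 16.1766

16.1766


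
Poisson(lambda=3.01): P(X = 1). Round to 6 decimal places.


P = e^(-lam) * lam^k / k!
e^(-3.01) ≈ 0.04929168
lam^k = 3.01^1 = 3.01
k! = 1! = 1
P = 0.04929168 * 3.01 / 1 ≈ 0.148368

0.148368


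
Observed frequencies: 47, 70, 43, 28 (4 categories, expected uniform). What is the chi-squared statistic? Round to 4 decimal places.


chi2 = sum((O-E)^2/E), E = total/4
total = 188, E = 188/4 = 47
(47 - 47)^2 / 47 = 0 / 47 = 0
(70 - 47)^2 / 47 = 529 / 47 = 529/47 ≈ 11.255319
(43 - 47)^2 / 47 = 16 / 47 = 16/47 ≈ 0.340426
(28 - 47)^2 / 47 = 361 / 47 = 361/47 ≈ 7.680851
chi2 = 906/47 ≈ 19.276596

19.2766


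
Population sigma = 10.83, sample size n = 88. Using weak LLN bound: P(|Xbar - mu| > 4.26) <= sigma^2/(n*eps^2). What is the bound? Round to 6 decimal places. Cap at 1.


bound = min(1, sigma^2/(n*eps^2))
sigma^2 = 10.83^2 = 117.2889
n*eps^2 = 88 * 4.26^2 = 88 * 18.1476 = 1596.9888
sigma^2/(n*eps^2) = 117.2889 / 1596.9888 ≈ 0.07344378

0.073444


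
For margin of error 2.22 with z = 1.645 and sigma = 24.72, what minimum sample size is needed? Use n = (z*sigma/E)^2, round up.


z*sigma/E = 1.645 * 24.72 / 2.22 = 33887/1850 ≈ 18.317297
(z*sigma/E)^2 ≈ 335.523380
round up: n = 336

336


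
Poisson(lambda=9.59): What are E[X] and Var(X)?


E[X] = Var(X) = lambda = 9.59

9.59, 9.59


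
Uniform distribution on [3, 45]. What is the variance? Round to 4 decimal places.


Var = (b-a)^2 / 12
(b-a)^2 = (45 - 3)^2 = 1764
Var = 1764/12 = 147

147.0000


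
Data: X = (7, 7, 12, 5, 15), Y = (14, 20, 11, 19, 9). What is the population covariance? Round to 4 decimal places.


Cov = (1/n)*sum((xi-xbar)(yi-ybar))
n = 5, xbar = 46/5 = 9.2, ybar = 73/5 = 14.6
sum((xi-xbar)(yi-ybar)) = -71.6
Cov = -71.6 / 5 = -14.32

-14.3200


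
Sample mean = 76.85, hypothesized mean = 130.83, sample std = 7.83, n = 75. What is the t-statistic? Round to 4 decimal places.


t = (xbar - mu0) / (s/sqrt(n))
xbar - mu0 = 76.85 - 130.83 = -53.98
sqrt(75) ≈ 8.66025404
s/sqrt(n) = 7.83 / 8.66025404 ≈ 0.90413052
t = -53.98 / 0.90413052 ≈ -59.703769

-59.7038


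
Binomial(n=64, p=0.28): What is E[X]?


E[X] = n*p = 64 * 0.28 = 17.92

17.92


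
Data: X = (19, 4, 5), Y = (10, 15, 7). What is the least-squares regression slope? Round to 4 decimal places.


b = sum((xi-xbar)(yi-ybar)) / sum((xi-xbar)^2)
n = 3, xbar = 28/3 ≈ 9.333333, ybar = 32/3 ≈ 10.666667
Sxy = sum((xi-xbar)(yi-ybar)) = -41/3 ≈ -13.666667
Sxx = sum((xi-xbar)^2) = 422/3 ≈ 140.666667
b = Sxy / Sxx = -41/422 ≈ -0.097156

-0.0972


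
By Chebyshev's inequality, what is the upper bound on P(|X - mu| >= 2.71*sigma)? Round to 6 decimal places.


P <= 1/k^2
k^2 = 2.71^2 = 7.3441
1/k^2 = 1 / 7.3441 ≈ 0.13616372

0.136164


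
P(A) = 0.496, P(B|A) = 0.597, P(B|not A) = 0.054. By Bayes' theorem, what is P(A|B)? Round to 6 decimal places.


P(A|B) = P(B|A)*P(A) / P(B), P(B) = P(B|A)*P(A) + P(B|not A)*P(not A)
P(B|A)*P(A) = 0.597 * 0.496 = 0.296112
P(B|not A)*P(not A) = 0.054 * 0.504 = 0.027216
P(B) = 0.296112 + 0.027216 = 0.323328
P(A|B) = 0.296112 / 0.323328 = 6169/6736 ≈ 0.91582542

0.915825


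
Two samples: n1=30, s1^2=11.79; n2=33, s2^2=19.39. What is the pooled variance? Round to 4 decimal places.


sp^2 = ((n1-1)*s1^2 + (n2-1)*s2^2)/(n1+n2-2)
(n1-1)*s1^2 = 29 * 11.79 = 341.91
(n2-1)*s2^2 = 32 * 19.39 = 620.48
numerator = 341.91 + 620.48 = 962.39
n1+n2-2 = 61
sp^2 = 962.39 / 61 = 96239/6100 ≈ 15.776885

15.7769


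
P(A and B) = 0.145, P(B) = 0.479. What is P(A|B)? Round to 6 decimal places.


P(A|B) = P(A and B) / P(B) = 0.145 / 0.479 = 145/479 ≈ 0.30271399

0.302714


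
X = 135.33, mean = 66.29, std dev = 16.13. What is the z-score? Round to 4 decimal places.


z = (X - mu) / sigma
X - mu = 135.33 - 66.29 = 69.04
z = 69.04 / 16.13 = 6904/1613 ≈ 4.280223

4.2802


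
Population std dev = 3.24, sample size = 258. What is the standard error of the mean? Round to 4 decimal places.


SE = sigma / sqrt(n)
sqrt(258) ≈ 16.062378
SE = 3.24 / 16.062378 ≈ 0.201714

0.2017


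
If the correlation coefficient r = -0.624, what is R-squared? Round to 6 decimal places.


R^2 = r^2 = (-0.624)^2 = 0.389376

0.389376


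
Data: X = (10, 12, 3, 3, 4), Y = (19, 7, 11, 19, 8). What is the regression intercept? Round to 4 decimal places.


a = ybar - b*xbar, where b = sum((xi-xbar)(yi-ybar)) / sum((xi-xbar)^2)
n = 5, xbar = 32/5 = 6.4, ybar = 64/5 = 12.8
Sxy = sum((xi-xbar)(yi-ybar)) = -13.6
Sxx = sum((xi-xbar)^2) = 73.2
b = Sxy / Sxx = -34/183 ≈ -0.185792
a = 12.8 - (-0.185792) * 6.4 = 2560/183 ≈ 13.989071

13.9891


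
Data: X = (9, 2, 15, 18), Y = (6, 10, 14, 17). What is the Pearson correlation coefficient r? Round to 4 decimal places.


r = sum((xi-xbar)(yi-ybar)) / sqrt(sum((xi-xbar)^2) * sum((yi-ybar)^2))
n = 4, xbar = 44/4 = 11, ybar = 47/4 = 11.75
Sxy = sum((xi-xbar)(yi-ybar)) = 73
Sxx = sum((xi-xbar)^2) = 150
Syy = sum((yi-ybar)^2) = 68.75
sqrt(Sxx*Syy) ≈ 101.550480
r = Sxy / sqrt(Sxx*Syy) = 73 / 101.550480 ≈ 0.718854

0.7189


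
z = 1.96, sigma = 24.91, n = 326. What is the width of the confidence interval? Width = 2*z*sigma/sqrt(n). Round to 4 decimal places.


width = 2*z*sigma/sqrt(n)
2*z*sigma = 2 * 1.96 * 24.91 = 97.6472
sqrt(326) ≈ 18.055470
width = 97.6472 / 18.055470 ≈ 5.408178

5.4082


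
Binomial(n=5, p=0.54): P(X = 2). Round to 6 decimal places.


P = C(n,k) * p^k * (1-p)^(n-k)
C(5,2) = 10
p^k = 0.54^2 = 0.2916
(1-p)^(n-k) = 0.46^3 = 0.097336
P = 10 * 0.2916 * 0.097336 ≈ 0.283832

0.283832


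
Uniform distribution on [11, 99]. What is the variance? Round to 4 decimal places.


Var = (b-a)^2 / 12
(b-a)^2 = (99 - 11)^2 = 7744
Var = 7744/12 ≈ 645.333333

645.3333


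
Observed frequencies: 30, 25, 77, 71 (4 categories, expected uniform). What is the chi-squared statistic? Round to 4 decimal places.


chi2 = sum((O-E)^2/E), E = total/4
total = 203, E = 203/4 = 50.75
(30 - 50.75)^2 / 50.75 = 430.5625 / 50.75 = 6889/812 ≈ 8.483990
(25 - 50.75)^2 / 50.75 = 663.0625 / 50.75 = 10609/812 ≈ 13.065271
(77 - 50.75)^2 / 50.75 = 689.0625 / 50.75 = 1575/116 ≈ 13.577586
(71 - 50.75)^2 / 50.75 = 410.0625 / 50.75 = 6561/812 ≈ 8.080049
chi2 = 1253/29 ≈ 43.206897

43.2069


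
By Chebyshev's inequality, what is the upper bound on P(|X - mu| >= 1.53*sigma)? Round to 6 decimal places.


P <= 1/k^2
k^2 = 1.53^2 = 2.3409
1/k^2 = 1 / 2.3409 ≈ 0.42718612

0.427186


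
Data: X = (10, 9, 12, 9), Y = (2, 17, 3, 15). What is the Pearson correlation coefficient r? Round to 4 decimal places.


r = sum((xi-xbar)(yi-ybar)) / sqrt(sum((xi-xbar)^2) * sum((yi-ybar)^2))
n = 4, xbar = 40/4 = 10, ybar = 37/4 = 9.25
Sxy = sum((xi-xbar)(yi-ybar)) = -26
Sxx = sum((xi-xbar)^2) = 6
Syy = sum((yi-ybar)^2) = 184.75
sqrt(Sxx*Syy) ≈ 33.294144
r = Sxy / sqrt(Sxx*Syy) = -26 / 33.294144 ≈ -0.780918

-0.7809


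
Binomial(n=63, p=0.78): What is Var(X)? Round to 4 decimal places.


Var = n*p*(1-p) = 63 * 0.78 * 0.22 = 10.8108

10.8108


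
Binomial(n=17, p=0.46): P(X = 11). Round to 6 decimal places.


P = C(n,k) * p^k * (1-p)^(n-k)
C(17,11) = 12376
p^k = 0.46^11 ≈ 0.0001951354
(1-p)^(n-k) = 0.54^6 ≈ 0.02479491
P = 12376 * 0.0001951354 * 0.02479491 ≈ 0.059880

0.059880


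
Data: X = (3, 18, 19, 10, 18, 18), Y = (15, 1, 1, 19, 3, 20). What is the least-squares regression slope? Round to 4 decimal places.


b = sum((xi-xbar)(yi-ybar)) / sum((xi-xbar)^2)
n = 6, xbar = 86/6 = 43/3 ≈ 14.333333, ybar = 59/6 ≈ 9.833333
Sxy = sum((xi-xbar)(yi-ybar)) = -479/3 ≈ -159.666667
Sxx = sum((xi-xbar)^2) = 628/3 ≈ 209.333333
b = Sxy / Sxx = -479/628 ≈ -0.762739

-0.7627


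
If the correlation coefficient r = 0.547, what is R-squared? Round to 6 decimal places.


R^2 = r^2 = (0.547)^2 = 0.299209

0.299209


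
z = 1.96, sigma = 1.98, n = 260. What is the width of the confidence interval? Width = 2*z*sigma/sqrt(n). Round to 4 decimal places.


width = 2*z*sigma/sqrt(n)
2*z*sigma = 2 * 1.96 * 1.98 = 7.7616
sqrt(260) ≈ 16.124515
width = 7.7616 / 16.124515 ≈ 0.481354

0.4814
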